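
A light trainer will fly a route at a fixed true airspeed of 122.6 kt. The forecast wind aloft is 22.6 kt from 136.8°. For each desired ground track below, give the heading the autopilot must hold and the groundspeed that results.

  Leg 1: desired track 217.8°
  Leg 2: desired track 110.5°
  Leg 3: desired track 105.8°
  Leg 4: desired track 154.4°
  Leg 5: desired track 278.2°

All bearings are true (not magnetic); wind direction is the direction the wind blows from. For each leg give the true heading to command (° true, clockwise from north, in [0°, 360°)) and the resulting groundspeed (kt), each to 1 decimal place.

Leg 1: heading=207.3°, groundspeed=117.0 kt
Leg 2: heading=115.2°, groundspeed=101.9 kt
Leg 3: heading=111.2°, groundspeed=102.7 kt
Leg 4: heading=151.2°, groundspeed=100.9 kt
Leg 5: heading=271.6°, groundspeed=139.4 kt

Leg 1: desired track 217.8°; wind correction -10.5° → command heading 207.3°, groundspeed 117.0 kt
Leg 2: desired track 110.5°; wind correction +4.7° → command heading 115.2°, groundspeed 101.9 kt
Leg 3: desired track 105.8°; wind correction +5.4° → command heading 111.2°, groundspeed 102.7 kt
Leg 4: desired track 154.4°; wind correction -3.2° → command heading 151.2°, groundspeed 100.9 kt
Leg 5: desired track 278.2°; wind correction -6.6° → command heading 271.6°, groundspeed 139.4 kt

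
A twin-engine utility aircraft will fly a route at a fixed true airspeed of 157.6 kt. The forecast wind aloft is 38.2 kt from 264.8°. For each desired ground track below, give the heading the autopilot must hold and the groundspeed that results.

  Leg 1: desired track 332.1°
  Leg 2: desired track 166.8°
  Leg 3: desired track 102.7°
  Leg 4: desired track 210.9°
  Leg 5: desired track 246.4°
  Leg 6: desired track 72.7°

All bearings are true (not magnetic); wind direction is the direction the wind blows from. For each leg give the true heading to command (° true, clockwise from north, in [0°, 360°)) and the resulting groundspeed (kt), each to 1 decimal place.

Leg 1: heading=319.2°, groundspeed=138.9 kt
Leg 2: heading=180.7°, groundspeed=158.3 kt
Leg 3: heading=107.0°, groundspeed=193.5 kt
Leg 4: heading=222.2°, groundspeed=132.0 kt
Leg 5: heading=250.8°, groundspeed=120.9 kt
Leg 6: heading=69.8°, groundspeed=194.7 kt

Leg 1: desired track 332.1°; wind correction -12.9° → command heading 319.2°, groundspeed 138.9 kt
Leg 2: desired track 166.8°; wind correction +13.9° → command heading 180.7°, groundspeed 158.3 kt
Leg 3: desired track 102.7°; wind correction +4.3° → command heading 107.0°, groundspeed 193.5 kt
Leg 4: desired track 210.9°; wind correction +11.3° → command heading 222.2°, groundspeed 132.0 kt
Leg 5: desired track 246.4°; wind correction +4.4° → command heading 250.8°, groundspeed 120.9 kt
Leg 6: desired track 72.7°; wind correction -2.9° → command heading 69.8°, groundspeed 194.7 kt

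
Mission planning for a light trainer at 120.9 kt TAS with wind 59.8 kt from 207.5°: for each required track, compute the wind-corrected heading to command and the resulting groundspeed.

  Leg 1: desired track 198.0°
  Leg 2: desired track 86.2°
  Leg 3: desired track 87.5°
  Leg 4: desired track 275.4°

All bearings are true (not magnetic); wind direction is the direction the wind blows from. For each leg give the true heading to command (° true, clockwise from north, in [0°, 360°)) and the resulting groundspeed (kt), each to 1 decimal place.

Leg 1: heading=202.7°, groundspeed=61.5 kt
Leg 2: heading=111.2°, groundspeed=140.6 kt
Leg 3: heading=112.9°, groundspeed=139.1 kt
Leg 4: heading=248.1°, groundspeed=85.0 kt

Leg 1: desired track 198.0°; wind correction +4.7° → command heading 202.7°, groundspeed 61.5 kt
Leg 2: desired track 86.2°; wind correction +25.0° → command heading 111.2°, groundspeed 140.6 kt
Leg 3: desired track 87.5°; wind correction +25.4° → command heading 112.9°, groundspeed 139.1 kt
Leg 4: desired track 275.4°; wind correction -27.3° → command heading 248.1°, groundspeed 85.0 kt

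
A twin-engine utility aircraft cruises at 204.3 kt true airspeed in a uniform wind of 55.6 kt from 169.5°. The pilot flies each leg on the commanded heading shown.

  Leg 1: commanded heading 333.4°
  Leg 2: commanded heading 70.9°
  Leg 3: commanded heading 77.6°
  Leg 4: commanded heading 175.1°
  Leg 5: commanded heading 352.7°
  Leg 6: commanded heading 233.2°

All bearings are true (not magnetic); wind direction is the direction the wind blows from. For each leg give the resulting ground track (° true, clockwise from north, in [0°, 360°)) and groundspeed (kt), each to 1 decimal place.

Leg 1: track=336.8°, groundspeed=258.2 kt
Leg 2: track=56.4°, groundspeed=219.6 kt
Leg 3: track=62.5°, groundspeed=213.5 kt
Leg 4: track=177.2°, groundspeed=149.1 kt
Leg 5: track=352.0°, groundspeed=259.8 kt
Leg 6: track=248.7°, groundspeed=186.5 kt

Leg 1: heading 333.4°; drift +3.4° → track 336.8°, groundspeed 258.2 kt
Leg 2: heading 70.9°; drift -14.5° → track 56.4°, groundspeed 219.6 kt
Leg 3: heading 77.6°; drift -15.1° → track 62.5°, groundspeed 213.5 kt
Leg 4: heading 175.1°; drift +2.1° → track 177.2°, groundspeed 149.1 kt
Leg 5: heading 352.7°; drift -0.7° → track 352.0°, groundspeed 259.8 kt
Leg 6: heading 233.2°; drift +15.5° → track 248.7°, groundspeed 186.5 kt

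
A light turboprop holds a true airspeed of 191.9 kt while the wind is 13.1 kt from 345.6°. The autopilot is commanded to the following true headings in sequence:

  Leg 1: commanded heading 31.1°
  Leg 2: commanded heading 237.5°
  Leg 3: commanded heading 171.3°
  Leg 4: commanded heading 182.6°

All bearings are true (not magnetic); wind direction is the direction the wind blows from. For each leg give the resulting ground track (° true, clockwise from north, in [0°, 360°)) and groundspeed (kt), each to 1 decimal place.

Leg 1: track=34.0°, groundspeed=183.0 kt
Leg 2: track=233.9°, groundspeed=196.4 kt
Leg 3: track=170.9°, groundspeed=204.9 kt
Leg 4: track=181.5°, groundspeed=204.5 kt

Leg 1: heading 31.1°; drift +2.9° → track 34.0°, groundspeed 183.0 kt
Leg 2: heading 237.5°; drift -3.6° → track 233.9°, groundspeed 196.4 kt
Leg 3: heading 171.3°; drift -0.4° → track 170.9°, groundspeed 204.9 kt
Leg 4: heading 182.6°; drift -1.1° → track 181.5°, groundspeed 204.5 kt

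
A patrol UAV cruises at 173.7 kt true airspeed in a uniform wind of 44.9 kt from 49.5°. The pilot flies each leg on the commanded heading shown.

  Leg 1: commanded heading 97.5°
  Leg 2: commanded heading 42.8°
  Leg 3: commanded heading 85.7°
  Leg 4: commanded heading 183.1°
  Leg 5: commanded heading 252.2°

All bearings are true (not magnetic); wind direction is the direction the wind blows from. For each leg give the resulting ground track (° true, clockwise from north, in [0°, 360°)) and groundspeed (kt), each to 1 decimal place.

Leg 1: heading 97.5°; drift +13.1° → track 110.6°, groundspeed 147.5 kt
Leg 2: heading 42.8°; drift -2.3° → track 40.5°, groundspeed 129.2 kt
Leg 3: heading 85.7°; drift +10.9° → track 96.6°, groundspeed 140.0 kt
Leg 4: heading 183.1°; drift +9.0° → track 192.1°, groundspeed 207.2 kt
Leg 5: heading 252.2°; drift -4.6° → track 247.6°, groundspeed 215.8 kt

Leg 1: track=110.6°, groundspeed=147.5 kt
Leg 2: track=40.5°, groundspeed=129.2 kt
Leg 3: track=96.6°, groundspeed=140.0 kt
Leg 4: track=192.1°, groundspeed=207.2 kt
Leg 5: track=247.6°, groundspeed=215.8 kt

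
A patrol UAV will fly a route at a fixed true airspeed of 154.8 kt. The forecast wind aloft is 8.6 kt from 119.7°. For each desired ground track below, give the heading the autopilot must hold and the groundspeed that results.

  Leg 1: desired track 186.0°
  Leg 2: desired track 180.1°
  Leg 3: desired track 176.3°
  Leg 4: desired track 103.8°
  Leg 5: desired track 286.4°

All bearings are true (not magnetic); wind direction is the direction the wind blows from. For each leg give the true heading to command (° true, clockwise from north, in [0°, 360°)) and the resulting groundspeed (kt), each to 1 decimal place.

Leg 1: heading=183.1°, groundspeed=151.1 kt
Leg 2: heading=177.3°, groundspeed=150.4 kt
Leg 3: heading=173.6°, groundspeed=149.9 kt
Leg 4: heading=104.7°, groundspeed=146.5 kt
Leg 5: heading=285.7°, groundspeed=163.2 kt

Leg 1: desired track 186.0°; wind correction -2.9° → command heading 183.1°, groundspeed 151.1 kt
Leg 2: desired track 180.1°; wind correction -2.8° → command heading 177.3°, groundspeed 150.4 kt
Leg 3: desired track 176.3°; wind correction -2.7° → command heading 173.6°, groundspeed 149.9 kt
Leg 4: desired track 103.8°; wind correction +0.9° → command heading 104.7°, groundspeed 146.5 kt
Leg 5: desired track 286.4°; wind correction -0.7° → command heading 285.7°, groundspeed 163.2 kt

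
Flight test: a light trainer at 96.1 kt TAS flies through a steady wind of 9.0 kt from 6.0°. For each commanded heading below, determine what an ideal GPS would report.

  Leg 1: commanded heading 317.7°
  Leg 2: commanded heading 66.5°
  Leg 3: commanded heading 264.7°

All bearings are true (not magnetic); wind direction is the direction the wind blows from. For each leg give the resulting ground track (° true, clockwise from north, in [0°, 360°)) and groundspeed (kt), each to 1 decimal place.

Leg 1: heading 317.7°; drift -4.3° → track 313.4°, groundspeed 90.4 kt
Leg 2: heading 66.5°; drift +4.9° → track 71.4°, groundspeed 92.0 kt
Leg 3: heading 264.7°; drift -5.2° → track 259.5°, groundspeed 98.3 kt

Leg 1: track=313.4°, groundspeed=90.4 kt
Leg 2: track=71.4°, groundspeed=92.0 kt
Leg 3: track=259.5°, groundspeed=98.3 kt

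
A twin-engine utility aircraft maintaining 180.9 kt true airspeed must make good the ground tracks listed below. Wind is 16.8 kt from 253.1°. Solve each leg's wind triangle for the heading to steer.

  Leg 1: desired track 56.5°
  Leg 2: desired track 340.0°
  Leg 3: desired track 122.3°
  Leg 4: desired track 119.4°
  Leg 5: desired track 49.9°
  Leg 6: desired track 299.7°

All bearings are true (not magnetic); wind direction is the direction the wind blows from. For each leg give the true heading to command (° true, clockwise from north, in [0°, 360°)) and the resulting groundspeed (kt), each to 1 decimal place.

Leg 1: heading=55.0°, groundspeed=196.9 kt
Leg 2: heading=334.7°, groundspeed=179.2 kt
Leg 3: heading=126.3°, groundspeed=191.4 kt
Leg 4: heading=123.2°, groundspeed=192.1 kt
Leg 5: heading=47.8°, groundspeed=196.2 kt
Leg 6: heading=295.8°, groundspeed=168.9 kt

Leg 1: desired track 56.5°; wind correction -1.5° → command heading 55.0°, groundspeed 196.9 kt
Leg 2: desired track 340.0°; wind correction -5.3° → command heading 334.7°, groundspeed 179.2 kt
Leg 3: desired track 122.3°; wind correction +4.0° → command heading 126.3°, groundspeed 191.4 kt
Leg 4: desired track 119.4°; wind correction +3.8° → command heading 123.2°, groundspeed 192.1 kt
Leg 5: desired track 49.9°; wind correction -2.1° → command heading 47.8°, groundspeed 196.2 kt
Leg 6: desired track 299.7°; wind correction -3.9° → command heading 295.8°, groundspeed 168.9 kt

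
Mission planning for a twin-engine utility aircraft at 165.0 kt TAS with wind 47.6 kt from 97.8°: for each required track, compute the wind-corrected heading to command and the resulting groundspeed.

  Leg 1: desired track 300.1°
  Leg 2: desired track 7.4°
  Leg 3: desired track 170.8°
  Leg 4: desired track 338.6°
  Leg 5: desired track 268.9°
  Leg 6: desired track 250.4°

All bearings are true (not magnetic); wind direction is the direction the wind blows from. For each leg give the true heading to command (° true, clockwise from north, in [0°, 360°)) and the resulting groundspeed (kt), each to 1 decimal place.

Leg 1: desired track 300.1°; wind correction +6.3° → command heading 306.4°, groundspeed 208.0 kt
Leg 2: desired track 7.4°; wind correction +16.8° → command heading 24.2°, groundspeed 158.3 kt
Leg 3: desired track 170.8°; wind correction -16.0° → command heading 154.8°, groundspeed 144.7 kt
Leg 4: desired track 338.6°; wind correction +14.6° → command heading 353.2°, groundspeed 182.9 kt
Leg 5: desired track 268.9°; wind correction -2.6° → command heading 266.3°, groundspeed 211.9 kt
Leg 6: desired track 250.4°; wind correction -7.6° → command heading 242.8°, groundspeed 205.8 kt

Leg 1: heading=306.4°, groundspeed=208.0 kt
Leg 2: heading=24.2°, groundspeed=158.3 kt
Leg 3: heading=154.8°, groundspeed=144.7 kt
Leg 4: heading=353.2°, groundspeed=182.9 kt
Leg 5: heading=266.3°, groundspeed=211.9 kt
Leg 6: heading=242.8°, groundspeed=205.8 kt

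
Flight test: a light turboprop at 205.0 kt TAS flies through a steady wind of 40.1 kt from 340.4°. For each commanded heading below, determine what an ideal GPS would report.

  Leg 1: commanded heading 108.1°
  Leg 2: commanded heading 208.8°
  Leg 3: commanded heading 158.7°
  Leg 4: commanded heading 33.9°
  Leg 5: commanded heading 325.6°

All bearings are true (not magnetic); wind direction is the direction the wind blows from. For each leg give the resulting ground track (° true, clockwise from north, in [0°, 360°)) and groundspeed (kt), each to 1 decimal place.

Leg 1: track=116.0°, groundspeed=231.7 kt
Leg 2: track=201.4°, groundspeed=233.6 kt
Leg 3: track=159.0°, groundspeed=245.1 kt
Leg 4: track=44.0°, groundspeed=184.0 kt
Leg 5: track=322.1°, groundspeed=166.5 kt

Leg 1: heading 108.1°; drift +7.9° → track 116.0°, groundspeed 231.7 kt
Leg 2: heading 208.8°; drift -7.4° → track 201.4°, groundspeed 233.6 kt
Leg 3: heading 158.7°; drift +0.3° → track 159.0°, groundspeed 245.1 kt
Leg 4: heading 33.9°; drift +10.1° → track 44.0°, groundspeed 184.0 kt
Leg 5: heading 325.6°; drift -3.5° → track 322.1°, groundspeed 166.5 kt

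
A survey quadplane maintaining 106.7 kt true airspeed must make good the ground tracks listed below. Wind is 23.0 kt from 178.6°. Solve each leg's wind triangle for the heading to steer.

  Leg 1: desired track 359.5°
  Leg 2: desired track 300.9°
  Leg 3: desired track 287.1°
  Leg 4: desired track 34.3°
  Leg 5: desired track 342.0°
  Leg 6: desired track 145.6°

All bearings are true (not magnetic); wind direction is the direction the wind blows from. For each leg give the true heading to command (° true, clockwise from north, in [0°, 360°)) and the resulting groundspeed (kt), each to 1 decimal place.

Leg 1: heading=359.7°, groundspeed=129.7 kt
Leg 2: heading=290.4°, groundspeed=117.2 kt
Leg 3: heading=275.3°, groundspeed=111.7 kt
Leg 4: heading=41.5°, groundspeed=124.5 kt
Leg 5: heading=338.5°, groundspeed=128.5 kt
Leg 6: heading=152.3°, groundspeed=86.7 kt

Leg 1: desired track 359.5°; wind correction +0.2° → command heading 359.7°, groundspeed 129.7 kt
Leg 2: desired track 300.9°; wind correction -10.5° → command heading 290.4°, groundspeed 117.2 kt
Leg 3: desired track 287.1°; wind correction -11.8° → command heading 275.3°, groundspeed 111.7 kt
Leg 4: desired track 34.3°; wind correction +7.2° → command heading 41.5°, groundspeed 124.5 kt
Leg 5: desired track 342.0°; wind correction -3.5° → command heading 338.5°, groundspeed 128.5 kt
Leg 6: desired track 145.6°; wind correction +6.7° → command heading 152.3°, groundspeed 86.7 kt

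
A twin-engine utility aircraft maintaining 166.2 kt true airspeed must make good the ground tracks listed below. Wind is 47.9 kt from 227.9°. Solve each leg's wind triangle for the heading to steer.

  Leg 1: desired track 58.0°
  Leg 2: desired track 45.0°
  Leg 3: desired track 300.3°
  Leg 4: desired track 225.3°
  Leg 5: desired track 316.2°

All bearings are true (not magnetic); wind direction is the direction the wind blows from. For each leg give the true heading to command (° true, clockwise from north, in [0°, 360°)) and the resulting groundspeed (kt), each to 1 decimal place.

Leg 1: heading=60.9°, groundspeed=213.1 kt
Leg 2: heading=44.2°, groundspeed=214.0 kt
Leg 3: heading=284.4°, groundspeed=145.3 kt
Leg 4: heading=226.0°, groundspeed=118.3 kt
Leg 5: heading=299.5°, groundspeed=157.7 kt

Leg 1: desired track 58.0°; wind correction +2.9° → command heading 60.9°, groundspeed 213.1 kt
Leg 2: desired track 45.0°; wind correction -0.8° → command heading 44.2°, groundspeed 214.0 kt
Leg 3: desired track 300.3°; wind correction -15.9° → command heading 284.4°, groundspeed 145.3 kt
Leg 4: desired track 225.3°; wind correction +0.7° → command heading 226.0°, groundspeed 118.3 kt
Leg 5: desired track 316.2°; wind correction -16.7° → command heading 299.5°, groundspeed 157.7 kt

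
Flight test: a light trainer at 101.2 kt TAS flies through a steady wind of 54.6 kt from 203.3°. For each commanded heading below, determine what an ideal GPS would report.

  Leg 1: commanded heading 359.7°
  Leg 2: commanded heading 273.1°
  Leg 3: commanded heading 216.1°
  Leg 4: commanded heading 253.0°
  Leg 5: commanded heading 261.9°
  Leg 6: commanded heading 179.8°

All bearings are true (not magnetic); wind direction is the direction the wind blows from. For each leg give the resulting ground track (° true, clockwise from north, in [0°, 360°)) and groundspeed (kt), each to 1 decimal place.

Leg 1: track=7.9°, groundspeed=152.8 kt
Leg 2: track=305.0°, groundspeed=97.0 kt
Leg 3: track=230.3°, groundspeed=49.5 kt
Leg 4: track=285.3°, groundspeed=77.9 kt
Leg 5: track=294.5°, groundspeed=86.4 kt
Leg 6: track=156.7°, groundspeed=55.6 kt

Leg 1: heading 359.7°; drift +8.2° → track 7.9°, groundspeed 152.8 kt
Leg 2: heading 273.1°; drift +31.9° → track 305.0°, groundspeed 97.0 kt
Leg 3: heading 216.1°; drift +14.2° → track 230.3°, groundspeed 49.5 kt
Leg 4: heading 253.0°; drift +32.3° → track 285.3°, groundspeed 77.9 kt
Leg 5: heading 261.9°; drift +32.6° → track 294.5°, groundspeed 86.4 kt
Leg 6: heading 179.8°; drift -23.1° → track 156.7°, groundspeed 55.6 kt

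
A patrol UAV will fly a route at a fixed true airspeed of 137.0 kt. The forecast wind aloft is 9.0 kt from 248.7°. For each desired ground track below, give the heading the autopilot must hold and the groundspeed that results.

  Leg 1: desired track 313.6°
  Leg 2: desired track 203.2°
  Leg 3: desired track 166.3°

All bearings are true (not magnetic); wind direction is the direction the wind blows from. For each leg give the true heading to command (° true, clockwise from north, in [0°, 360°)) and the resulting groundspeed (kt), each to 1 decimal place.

Leg 1: heading=310.2°, groundspeed=132.9 kt
Leg 2: heading=205.9°, groundspeed=130.5 kt
Leg 3: heading=170.0°, groundspeed=135.5 kt

Leg 1: desired track 313.6°; wind correction -3.4° → command heading 310.2°, groundspeed 132.9 kt
Leg 2: desired track 203.2°; wind correction +2.7° → command heading 205.9°, groundspeed 130.5 kt
Leg 3: desired track 166.3°; wind correction +3.7° → command heading 170.0°, groundspeed 135.5 kt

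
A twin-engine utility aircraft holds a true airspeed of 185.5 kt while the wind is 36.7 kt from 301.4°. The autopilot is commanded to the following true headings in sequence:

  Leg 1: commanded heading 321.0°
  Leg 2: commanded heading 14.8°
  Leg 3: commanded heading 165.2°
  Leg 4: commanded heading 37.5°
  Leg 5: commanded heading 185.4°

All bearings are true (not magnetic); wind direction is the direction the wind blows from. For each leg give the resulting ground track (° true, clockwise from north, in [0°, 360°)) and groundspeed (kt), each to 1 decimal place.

Leg 1: heading 321.0°; drift +4.7° → track 325.7°, groundspeed 151.4 kt
Leg 2: heading 14.8°; drift +11.4° → track 26.2°, groundspeed 178.5 kt
Leg 3: heading 165.2°; drift -6.8° → track 158.4°, groundspeed 213.5 kt
Leg 4: heading 37.5°; drift +10.9° → track 48.4°, groundspeed 192.9 kt
Leg 5: heading 185.4°; drift -9.3° → track 176.1°, groundspeed 204.3 kt

Leg 1: track=325.7°, groundspeed=151.4 kt
Leg 2: track=26.2°, groundspeed=178.5 kt
Leg 3: track=158.4°, groundspeed=213.5 kt
Leg 4: track=48.4°, groundspeed=192.9 kt
Leg 5: track=176.1°, groundspeed=204.3 kt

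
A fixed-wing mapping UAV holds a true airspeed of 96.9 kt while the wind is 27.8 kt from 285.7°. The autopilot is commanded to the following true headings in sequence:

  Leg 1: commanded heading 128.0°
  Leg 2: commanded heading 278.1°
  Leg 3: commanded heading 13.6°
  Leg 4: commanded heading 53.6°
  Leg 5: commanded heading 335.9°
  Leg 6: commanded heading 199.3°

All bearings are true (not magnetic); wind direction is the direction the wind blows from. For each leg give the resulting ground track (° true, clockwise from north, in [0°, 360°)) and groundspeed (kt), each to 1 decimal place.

Leg 1: track=123.1°, groundspeed=123.1 kt
Leg 2: track=275.1°, groundspeed=69.4 kt
Leg 3: track=29.8°, groundspeed=99.8 kt
Leg 4: track=64.5°, groundspeed=116.1 kt
Leg 5: track=351.0°, groundspeed=81.9 kt
Leg 6: track=183.0°, groundspeed=99.1 kt

Leg 1: heading 128.0°; drift -4.9° → track 123.1°, groundspeed 123.1 kt
Leg 2: heading 278.1°; drift -3.0° → track 275.1°, groundspeed 69.4 kt
Leg 3: heading 13.6°; drift +16.2° → track 29.8°, groundspeed 99.8 kt
Leg 4: heading 53.6°; drift +10.9° → track 64.5°, groundspeed 116.1 kt
Leg 5: heading 335.9°; drift +15.1° → track 351.0°, groundspeed 81.9 kt
Leg 6: heading 199.3°; drift -16.3° → track 183.0°, groundspeed 99.1 kt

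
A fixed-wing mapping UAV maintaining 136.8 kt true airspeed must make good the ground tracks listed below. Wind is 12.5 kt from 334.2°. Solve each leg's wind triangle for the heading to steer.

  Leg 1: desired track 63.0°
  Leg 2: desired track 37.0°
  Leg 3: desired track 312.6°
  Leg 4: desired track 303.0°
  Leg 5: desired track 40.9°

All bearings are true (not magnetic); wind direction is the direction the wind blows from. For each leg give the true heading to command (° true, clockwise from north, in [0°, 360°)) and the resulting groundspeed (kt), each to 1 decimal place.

Leg 1: heading=57.8°, groundspeed=136.0 kt
Leg 2: heading=32.3°, groundspeed=130.6 kt
Leg 3: heading=314.5°, groundspeed=125.1 kt
Leg 4: heading=305.7°, groundspeed=126.0 kt
Leg 5: heading=36.1°, groundspeed=131.4 kt

Leg 1: desired track 63.0°; wind correction -5.2° → command heading 57.8°, groundspeed 136.0 kt
Leg 2: desired track 37.0°; wind correction -4.7° → command heading 32.3°, groundspeed 130.6 kt
Leg 3: desired track 312.6°; wind correction +1.9° → command heading 314.5°, groundspeed 125.1 kt
Leg 4: desired track 303.0°; wind correction +2.7° → command heading 305.7°, groundspeed 126.0 kt
Leg 5: desired track 40.9°; wind correction -4.8° → command heading 36.1°, groundspeed 131.4 kt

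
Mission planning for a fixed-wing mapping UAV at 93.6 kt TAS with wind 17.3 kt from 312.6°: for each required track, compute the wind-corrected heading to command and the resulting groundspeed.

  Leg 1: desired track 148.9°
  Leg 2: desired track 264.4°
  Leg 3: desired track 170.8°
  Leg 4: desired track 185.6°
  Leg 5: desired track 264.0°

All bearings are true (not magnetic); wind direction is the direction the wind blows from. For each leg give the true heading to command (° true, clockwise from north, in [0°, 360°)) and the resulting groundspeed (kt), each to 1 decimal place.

Leg 1: heading=151.9°, groundspeed=110.1 kt
Leg 2: heading=272.3°, groundspeed=81.2 kt
Leg 3: heading=177.4°, groundspeed=106.6 kt
Leg 4: heading=194.1°, groundspeed=103.0 kt
Leg 5: heading=272.0°, groundspeed=81.3 kt

Leg 1: desired track 148.9°; wind correction +3.0° → command heading 151.9°, groundspeed 110.1 kt
Leg 2: desired track 264.4°; wind correction +7.9° → command heading 272.3°, groundspeed 81.2 kt
Leg 3: desired track 170.8°; wind correction +6.6° → command heading 177.4°, groundspeed 106.6 kt
Leg 4: desired track 185.6°; wind correction +8.5° → command heading 194.1°, groundspeed 103.0 kt
Leg 5: desired track 264.0°; wind correction +8.0° → command heading 272.0°, groundspeed 81.3 kt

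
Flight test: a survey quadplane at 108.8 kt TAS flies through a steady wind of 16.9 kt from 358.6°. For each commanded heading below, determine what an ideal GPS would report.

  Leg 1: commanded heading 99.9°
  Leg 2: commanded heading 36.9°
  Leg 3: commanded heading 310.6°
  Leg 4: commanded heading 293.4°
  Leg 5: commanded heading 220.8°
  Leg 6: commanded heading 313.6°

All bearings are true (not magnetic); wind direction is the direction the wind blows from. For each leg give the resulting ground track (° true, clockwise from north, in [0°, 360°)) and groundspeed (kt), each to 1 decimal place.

Leg 1: track=108.3°, groundspeed=113.3 kt
Leg 2: track=43.2°, groundspeed=96.1 kt
Leg 3: track=303.3°, groundspeed=98.3 kt
Leg 4: track=284.8°, groundspeed=102.9 kt
Leg 5: track=215.5°, groundspeed=121.8 kt
Leg 6: track=306.6°, groundspeed=97.6 kt

Leg 1: heading 99.9°; drift +8.4° → track 108.3°, groundspeed 113.3 kt
Leg 2: heading 36.9°; drift +6.3° → track 43.2°, groundspeed 96.1 kt
Leg 3: heading 310.6°; drift -7.3° → track 303.3°, groundspeed 98.3 kt
Leg 4: heading 293.4°; drift -8.6° → track 284.8°, groundspeed 102.9 kt
Leg 5: heading 220.8°; drift -5.3° → track 215.5°, groundspeed 121.8 kt
Leg 6: heading 313.6°; drift -7.0° → track 306.6°, groundspeed 97.6 kt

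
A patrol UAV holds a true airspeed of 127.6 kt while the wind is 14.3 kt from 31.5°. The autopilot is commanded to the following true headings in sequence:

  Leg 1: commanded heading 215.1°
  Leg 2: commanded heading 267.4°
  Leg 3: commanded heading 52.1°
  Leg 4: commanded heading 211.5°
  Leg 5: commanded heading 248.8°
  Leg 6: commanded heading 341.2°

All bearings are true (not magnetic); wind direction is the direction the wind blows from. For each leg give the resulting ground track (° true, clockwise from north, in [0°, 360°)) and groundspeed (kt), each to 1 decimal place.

Leg 1: heading 215.1°; drift -0.4° → track 214.7°, groundspeed 141.9 kt
Leg 2: heading 267.4°; drift -5.0° → track 262.4°, groundspeed 136.1 kt
Leg 3: heading 52.1°; drift +2.5° → track 54.6°, groundspeed 114.3 kt
Leg 4: heading 211.5°; drift +0.0° → track 211.5°, groundspeed 141.9 kt
Leg 5: heading 248.8°; drift -3.6° → track 245.2°, groundspeed 139.2 kt
Leg 6: heading 341.2°; drift -5.3° → track 335.9°, groundspeed 119.0 kt

Leg 1: track=214.7°, groundspeed=141.9 kt
Leg 2: track=262.4°, groundspeed=136.1 kt
Leg 3: track=54.6°, groundspeed=114.3 kt
Leg 4: track=211.5°, groundspeed=141.9 kt
Leg 5: track=245.2°, groundspeed=139.2 kt
Leg 6: track=335.9°, groundspeed=119.0 kt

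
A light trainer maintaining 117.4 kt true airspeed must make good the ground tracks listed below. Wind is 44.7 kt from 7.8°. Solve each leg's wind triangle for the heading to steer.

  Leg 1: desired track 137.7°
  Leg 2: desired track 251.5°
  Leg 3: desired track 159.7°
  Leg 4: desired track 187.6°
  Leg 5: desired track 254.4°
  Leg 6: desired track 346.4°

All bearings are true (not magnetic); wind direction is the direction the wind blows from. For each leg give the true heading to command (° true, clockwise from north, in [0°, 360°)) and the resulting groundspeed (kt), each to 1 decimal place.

Leg 1: desired track 137.7°; wind correction -17.0° → command heading 120.7°, groundspeed 141.0 kt
Leg 2: desired track 251.5°; wind correction +20.0° → command heading 271.5°, groundspeed 130.2 kt
Leg 3: desired track 159.7°; wind correction -10.3° → command heading 149.4°, groundspeed 154.9 kt
Leg 4: desired track 187.6°; wind correction -0.1° → command heading 187.5°, groundspeed 162.1 kt
Leg 5: desired track 254.4°; wind correction +20.5° → command heading 274.9°, groundspeed 127.8 kt
Leg 6: desired track 346.4°; wind correction +8.0° → command heading 354.4°, groundspeed 74.6 kt

Leg 1: heading=120.7°, groundspeed=141.0 kt
Leg 2: heading=271.5°, groundspeed=130.2 kt
Leg 3: heading=149.4°, groundspeed=154.9 kt
Leg 4: heading=187.5°, groundspeed=162.1 kt
Leg 5: heading=274.9°, groundspeed=127.8 kt
Leg 6: heading=354.4°, groundspeed=74.6 kt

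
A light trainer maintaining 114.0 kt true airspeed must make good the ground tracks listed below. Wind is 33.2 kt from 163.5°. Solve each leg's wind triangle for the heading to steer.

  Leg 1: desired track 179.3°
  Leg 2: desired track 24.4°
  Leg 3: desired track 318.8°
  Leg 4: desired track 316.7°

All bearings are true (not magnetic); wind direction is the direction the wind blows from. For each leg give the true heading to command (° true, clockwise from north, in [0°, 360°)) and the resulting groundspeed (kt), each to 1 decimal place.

Leg 1: desired track 179.3°; wind correction -4.5° → command heading 174.8°, groundspeed 81.7 kt
Leg 2: desired track 24.4°; wind correction +11.0° → command heading 35.4°, groundspeed 137.0 kt
Leg 3: desired track 318.8°; wind correction -7.0° → command heading 311.8°, groundspeed 143.3 kt
Leg 4: desired track 316.7°; wind correction -7.5° → command heading 309.2°, groundspeed 142.6 kt

Leg 1: heading=174.8°, groundspeed=81.7 kt
Leg 2: heading=35.4°, groundspeed=137.0 kt
Leg 3: heading=311.8°, groundspeed=143.3 kt
Leg 4: heading=309.2°, groundspeed=142.6 kt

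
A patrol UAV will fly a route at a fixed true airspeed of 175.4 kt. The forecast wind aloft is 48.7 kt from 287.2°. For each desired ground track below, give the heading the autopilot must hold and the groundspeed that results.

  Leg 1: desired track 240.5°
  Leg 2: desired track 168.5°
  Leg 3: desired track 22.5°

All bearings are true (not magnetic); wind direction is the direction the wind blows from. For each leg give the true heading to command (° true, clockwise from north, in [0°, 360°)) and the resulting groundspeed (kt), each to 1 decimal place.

Leg 1: heading=252.2°, groundspeed=138.4 kt
Leg 2: heading=182.6°, groundspeed=193.5 kt
Leg 3: heading=6.5°, groundspeed=173.1 kt

Leg 1: desired track 240.5°; wind correction +11.7° → command heading 252.2°, groundspeed 138.4 kt
Leg 2: desired track 168.5°; wind correction +14.1° → command heading 182.6°, groundspeed 193.5 kt
Leg 3: desired track 22.5°; wind correction -16.0° → command heading 6.5°, groundspeed 173.1 kt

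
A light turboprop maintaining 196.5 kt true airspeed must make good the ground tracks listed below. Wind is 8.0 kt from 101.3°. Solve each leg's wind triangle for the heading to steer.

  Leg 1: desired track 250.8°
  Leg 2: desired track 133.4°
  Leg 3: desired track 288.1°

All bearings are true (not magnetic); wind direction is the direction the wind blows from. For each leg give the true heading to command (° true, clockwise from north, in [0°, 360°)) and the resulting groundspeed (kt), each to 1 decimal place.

Leg 1: desired track 250.8°; wind correction -1.2° → command heading 249.6°, groundspeed 203.4 kt
Leg 2: desired track 133.4°; wind correction -1.2° → command heading 132.2°, groundspeed 189.7 kt
Leg 3: desired track 288.1°; wind correction +0.3° → command heading 288.4°, groundspeed 204.4 kt

Leg 1: heading=249.6°, groundspeed=203.4 kt
Leg 2: heading=132.2°, groundspeed=189.7 kt
Leg 3: heading=288.4°, groundspeed=204.4 kt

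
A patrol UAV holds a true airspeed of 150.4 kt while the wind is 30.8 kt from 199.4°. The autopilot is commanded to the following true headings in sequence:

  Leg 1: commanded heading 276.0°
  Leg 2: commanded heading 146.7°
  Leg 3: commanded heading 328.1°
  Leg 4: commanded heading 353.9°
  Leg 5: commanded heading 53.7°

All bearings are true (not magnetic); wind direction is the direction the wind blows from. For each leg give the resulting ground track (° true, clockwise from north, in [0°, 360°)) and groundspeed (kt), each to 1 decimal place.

Leg 1: track=287.8°, groundspeed=146.4 kt
Leg 2: track=136.2°, groundspeed=134.0 kt
Leg 3: track=336.2°, groundspeed=171.4 kt
Leg 4: track=358.2°, groundspeed=178.7 kt
Leg 5: track=48.1°, groundspeed=176.7 kt

Leg 1: heading 276.0°; drift +11.8° → track 287.8°, groundspeed 146.4 kt
Leg 2: heading 146.7°; drift -10.5° → track 136.2°, groundspeed 134.0 kt
Leg 3: heading 328.1°; drift +8.1° → track 336.2°, groundspeed 171.4 kt
Leg 4: heading 353.9°; drift +4.3° → track 358.2°, groundspeed 178.7 kt
Leg 5: heading 53.7°; drift -5.6° → track 48.1°, groundspeed 176.7 kt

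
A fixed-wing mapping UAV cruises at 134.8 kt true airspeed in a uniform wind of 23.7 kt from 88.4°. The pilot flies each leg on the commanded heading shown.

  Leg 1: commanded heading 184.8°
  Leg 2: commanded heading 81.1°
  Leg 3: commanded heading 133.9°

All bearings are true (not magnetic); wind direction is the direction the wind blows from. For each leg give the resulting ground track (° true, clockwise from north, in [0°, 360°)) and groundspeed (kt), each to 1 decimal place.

Leg 1: heading 184.8°; drift +9.7° → track 194.5°, groundspeed 139.4 kt
Leg 2: heading 81.1°; drift -1.5° → track 79.6°, groundspeed 111.3 kt
Leg 3: heading 133.9°; drift +8.1° → track 142.0°, groundspeed 119.4 kt

Leg 1: track=194.5°, groundspeed=139.4 kt
Leg 2: track=79.6°, groundspeed=111.3 kt
Leg 3: track=142.0°, groundspeed=119.4 kt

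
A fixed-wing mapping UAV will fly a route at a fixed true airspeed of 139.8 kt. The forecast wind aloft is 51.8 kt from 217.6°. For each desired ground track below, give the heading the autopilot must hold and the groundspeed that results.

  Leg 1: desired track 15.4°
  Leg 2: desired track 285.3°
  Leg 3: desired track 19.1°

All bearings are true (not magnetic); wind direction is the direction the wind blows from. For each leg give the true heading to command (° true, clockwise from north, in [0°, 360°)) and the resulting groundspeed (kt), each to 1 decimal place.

Leg 1: heading=7.4°, groundspeed=186.4 kt
Leg 2: heading=265.3°, groundspeed=111.7 kt
Leg 3: heading=12.3°, groundspeed=188.0 kt

Leg 1: desired track 15.4°; wind correction -8.0° → command heading 7.4°, groundspeed 186.4 kt
Leg 2: desired track 285.3°; wind correction -20.0° → command heading 265.3°, groundspeed 111.7 kt
Leg 3: desired track 19.1°; wind correction -6.8° → command heading 12.3°, groundspeed 188.0 kt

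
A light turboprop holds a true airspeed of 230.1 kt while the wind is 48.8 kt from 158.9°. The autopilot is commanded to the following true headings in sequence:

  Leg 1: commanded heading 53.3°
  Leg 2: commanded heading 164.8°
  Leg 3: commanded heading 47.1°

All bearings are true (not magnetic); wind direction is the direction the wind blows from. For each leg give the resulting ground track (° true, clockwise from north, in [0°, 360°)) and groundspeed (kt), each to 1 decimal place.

Leg 1: track=42.4°, groundspeed=247.7 kt
Leg 2: track=166.4°, groundspeed=181.6 kt
Leg 3: track=36.8°, groundspeed=252.3 kt

Leg 1: heading 53.3°; drift -10.9° → track 42.4°, groundspeed 247.7 kt
Leg 2: heading 164.8°; drift +1.6° → track 166.4°, groundspeed 181.6 kt
Leg 3: heading 47.1°; drift -10.3° → track 36.8°, groundspeed 252.3 kt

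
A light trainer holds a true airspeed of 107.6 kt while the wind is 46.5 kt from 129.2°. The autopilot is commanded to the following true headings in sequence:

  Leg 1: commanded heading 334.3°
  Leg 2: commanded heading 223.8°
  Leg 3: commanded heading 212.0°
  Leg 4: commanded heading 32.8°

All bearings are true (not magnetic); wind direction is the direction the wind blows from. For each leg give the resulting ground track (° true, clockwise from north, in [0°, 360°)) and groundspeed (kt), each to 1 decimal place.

Leg 1: heading 334.3°; drift -7.5° → track 326.8°, groundspeed 151.0 kt
Leg 2: heading 223.8°; drift +22.6° → track 246.4°, groundspeed 120.6 kt
Leg 3: heading 212.0°; drift +24.4° → track 236.4°, groundspeed 111.7 kt
Leg 4: heading 32.8°; drift -22.3° → track 10.5°, groundspeed 121.9 kt

Leg 1: track=326.8°, groundspeed=151.0 kt
Leg 2: track=246.4°, groundspeed=120.6 kt
Leg 3: track=236.4°, groundspeed=111.7 kt
Leg 4: track=10.5°, groundspeed=121.9 kt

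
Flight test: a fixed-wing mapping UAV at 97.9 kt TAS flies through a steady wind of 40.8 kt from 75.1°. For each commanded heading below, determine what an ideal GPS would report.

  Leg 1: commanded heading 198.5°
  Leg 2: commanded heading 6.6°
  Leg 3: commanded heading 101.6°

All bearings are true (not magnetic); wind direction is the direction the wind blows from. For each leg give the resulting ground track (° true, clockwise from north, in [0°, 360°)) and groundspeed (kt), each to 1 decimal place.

Leg 1: heading 198.5°; drift +15.8° → track 214.3°, groundspeed 125.1 kt
Leg 2: heading 6.6°; drift -24.6° → track 342.0°, groundspeed 91.2 kt
Leg 3: heading 101.6°; drift +16.5° → track 118.1°, groundspeed 64.0 kt

Leg 1: track=214.3°, groundspeed=125.1 kt
Leg 2: track=342.0°, groundspeed=91.2 kt
Leg 3: track=118.1°, groundspeed=64.0 kt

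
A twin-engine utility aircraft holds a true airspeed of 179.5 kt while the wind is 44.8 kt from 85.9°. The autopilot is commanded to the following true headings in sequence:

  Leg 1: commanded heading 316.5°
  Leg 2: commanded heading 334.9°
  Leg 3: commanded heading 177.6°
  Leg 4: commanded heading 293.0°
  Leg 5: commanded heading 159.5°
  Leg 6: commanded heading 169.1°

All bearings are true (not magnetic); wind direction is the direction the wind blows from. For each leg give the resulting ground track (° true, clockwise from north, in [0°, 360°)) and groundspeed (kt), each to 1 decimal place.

Leg 1: track=307.0°, groundspeed=210.8 kt
Leg 2: track=322.8°, groundspeed=200.0 kt
Leg 3: track=191.5°, groundspeed=186.3 kt
Leg 4: track=287.7°, groundspeed=220.3 kt
Leg 5: track=173.9°, groundspeed=172.3 kt
Leg 6: track=183.4°, groundspeed=179.8 kt

Leg 1: heading 316.5°; drift -9.5° → track 307.0°, groundspeed 210.8 kt
Leg 2: heading 334.9°; drift -12.1° → track 322.8°, groundspeed 200.0 kt
Leg 3: heading 177.6°; drift +13.9° → track 191.5°, groundspeed 186.3 kt
Leg 4: heading 293.0°; drift -5.3° → track 287.7°, groundspeed 220.3 kt
Leg 5: heading 159.5°; drift +14.4° → track 173.9°, groundspeed 172.3 kt
Leg 6: heading 169.1°; drift +14.3° → track 183.4°, groundspeed 179.8 kt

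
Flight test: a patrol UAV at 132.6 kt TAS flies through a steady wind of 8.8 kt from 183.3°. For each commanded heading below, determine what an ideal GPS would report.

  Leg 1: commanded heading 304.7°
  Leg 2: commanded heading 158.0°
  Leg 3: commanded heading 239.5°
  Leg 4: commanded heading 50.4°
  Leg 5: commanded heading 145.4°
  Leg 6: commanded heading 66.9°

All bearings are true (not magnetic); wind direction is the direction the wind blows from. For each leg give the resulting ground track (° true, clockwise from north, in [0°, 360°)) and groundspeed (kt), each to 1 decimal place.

Leg 1: track=307.8°, groundspeed=137.4 kt
Leg 2: track=156.3°, groundspeed=124.7 kt
Leg 3: track=242.8°, groundspeed=127.9 kt
Leg 4: track=47.7°, groundspeed=138.7 kt
Leg 5: track=142.9°, groundspeed=125.8 kt
Leg 6: track=63.6°, groundspeed=136.7 kt

Leg 1: heading 304.7°; drift +3.1° → track 307.8°, groundspeed 137.4 kt
Leg 2: heading 158.0°; drift -1.7° → track 156.3°, groundspeed 124.7 kt
Leg 3: heading 239.5°; drift +3.3° → track 242.8°, groundspeed 127.9 kt
Leg 4: heading 50.4°; drift -2.7° → track 47.7°, groundspeed 138.7 kt
Leg 5: heading 145.4°; drift -2.5° → track 142.9°, groundspeed 125.8 kt
Leg 6: heading 66.9°; drift -3.3° → track 63.6°, groundspeed 136.7 kt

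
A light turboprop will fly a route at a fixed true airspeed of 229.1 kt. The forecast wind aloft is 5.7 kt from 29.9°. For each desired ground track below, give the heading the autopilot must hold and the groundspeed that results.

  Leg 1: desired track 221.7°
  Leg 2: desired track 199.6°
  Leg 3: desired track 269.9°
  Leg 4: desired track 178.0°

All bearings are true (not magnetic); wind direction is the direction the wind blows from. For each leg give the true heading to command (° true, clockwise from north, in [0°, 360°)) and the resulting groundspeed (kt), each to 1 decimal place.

Leg 1: desired track 221.7°; wind correction +0.3° → command heading 222.0°, groundspeed 234.7 kt
Leg 2: desired track 199.6°; wind correction -0.3° → command heading 199.3°, groundspeed 234.7 kt
Leg 3: desired track 269.9°; wind correction +1.2° → command heading 271.1°, groundspeed 231.9 kt
Leg 4: desired track 178.0°; wind correction -0.8° → command heading 177.2°, groundspeed 233.9 kt

Leg 1: heading=222.0°, groundspeed=234.7 kt
Leg 2: heading=199.3°, groundspeed=234.7 kt
Leg 3: heading=271.1°, groundspeed=231.9 kt
Leg 4: heading=177.2°, groundspeed=233.9 kt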